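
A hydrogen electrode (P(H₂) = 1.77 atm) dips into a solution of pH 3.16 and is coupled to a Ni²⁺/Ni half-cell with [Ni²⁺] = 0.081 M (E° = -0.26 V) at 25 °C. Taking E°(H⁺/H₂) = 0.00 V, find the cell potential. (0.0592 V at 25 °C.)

The hydrogen couple is the cathode, so E°_cell = 0.26 V; n = 2.
[H⁺] = 10^(−3.16) = 6.9 × 10^-4 M, and Q = [Ni²⁺]·P(H₂) / [H⁺]^2 = 3 × 10^5.
E = E° − (0.0592/2) log Q = 0.26 − (0.0592/2)(5.476) = 0.098 V.

0.098 V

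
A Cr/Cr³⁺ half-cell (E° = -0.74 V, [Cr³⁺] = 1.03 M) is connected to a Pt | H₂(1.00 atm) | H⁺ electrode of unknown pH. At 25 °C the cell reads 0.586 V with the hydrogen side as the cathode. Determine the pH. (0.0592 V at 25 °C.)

E°_cell = 0.74 V and n = 6.
log Q = n(E° − E)/0.0592 = 6×(0.74 − 0.586)/0.0592 = 15.608.
With Q = [Cr³⁺]^2·P(H₂)^3 / [H⁺]^6, solving for [H⁺] gives log[H⁺] = -2.597, so pH = 2.60.

pH = 2.60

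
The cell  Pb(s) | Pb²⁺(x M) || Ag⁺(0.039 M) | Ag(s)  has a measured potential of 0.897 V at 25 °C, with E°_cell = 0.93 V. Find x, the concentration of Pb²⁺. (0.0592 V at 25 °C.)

From the Nernst equation, log Q = n(E° − E)/0.0592 = 2(0.93 − 0.897)/0.0592 = 1.115, so Q = 13.0.
With Q = [Pb²⁺]/[Ag⁺]^2 and the known concentrations, [Pb²⁺] in the numerator gives [Pb²⁺] = 0.02 M.

0.02 M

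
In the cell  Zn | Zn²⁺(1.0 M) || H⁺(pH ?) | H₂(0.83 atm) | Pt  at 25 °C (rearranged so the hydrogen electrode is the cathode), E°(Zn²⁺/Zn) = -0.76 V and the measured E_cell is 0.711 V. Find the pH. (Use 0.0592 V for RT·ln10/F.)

pH = 0.87

E°_cell = 0.76 V and n = 2.
log Q = n(E° − E)/0.0592 = 2×(0.76 − 0.711)/0.0592 = 1.655.
With Q = [Zn²⁺]·P(H₂) / [H⁺]^2, solving for [H⁺] gives log[H⁺] = -0.868, so pH = 0.87.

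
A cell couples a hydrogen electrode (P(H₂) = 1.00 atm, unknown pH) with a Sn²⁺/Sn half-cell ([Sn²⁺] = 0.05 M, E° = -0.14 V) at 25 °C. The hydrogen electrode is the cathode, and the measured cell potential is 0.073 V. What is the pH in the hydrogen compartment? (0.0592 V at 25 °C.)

pH = 1.78

E°_cell = 0.14 V and n = 2.
log Q = n(E° − E)/0.0592 = 2×(0.14 − 0.073)/0.0592 = 2.264.
With Q = [Sn²⁺]·P(H₂) / [H⁺]^2, solving for [H⁺] gives log[H⁺] = -1.782, so pH = 1.78.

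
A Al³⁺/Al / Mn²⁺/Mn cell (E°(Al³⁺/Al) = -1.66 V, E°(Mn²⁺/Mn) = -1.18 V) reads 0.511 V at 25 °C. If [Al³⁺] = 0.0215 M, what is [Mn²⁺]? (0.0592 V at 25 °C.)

From the Nernst equation, log Q = n(E° − E)/0.0592 = 6(0.48 − 0.511)/0.0592 = -3.142, so Q = 7.21 × 10^-4.
With Q = [Al³⁺]^2/[Mn²⁺]^3 and the known concentrations, [Mn²⁺]^3 in the denominator gives [Mn²⁺] = 0.86 M.

0.86 M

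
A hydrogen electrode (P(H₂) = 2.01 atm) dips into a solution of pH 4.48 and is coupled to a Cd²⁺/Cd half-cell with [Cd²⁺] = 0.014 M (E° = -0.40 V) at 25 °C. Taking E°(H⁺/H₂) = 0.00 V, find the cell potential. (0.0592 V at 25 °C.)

0.18 V

The hydrogen couple is the cathode, so E°_cell = 0.40 V; n = 2.
[H⁺] = 10^(−4.48) = 3.3 × 10^-5 M, and Q = [Cd²⁺]·P(H₂) / [H⁺]^2 = 2.57 × 10^7.
E = E° − (0.0592/2) log Q = 0.40 − (0.0592/2)(7.409) = 0.181 V.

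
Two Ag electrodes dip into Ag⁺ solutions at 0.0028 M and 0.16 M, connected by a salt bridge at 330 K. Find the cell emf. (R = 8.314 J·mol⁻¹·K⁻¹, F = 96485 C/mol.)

0.12 V

Both half-cells are Ag⁺/Ag, so E°_cell = 0. The concentrated side is the cathode; the cell reaction moves Ag⁺ from high to low concentration with n = 1.
Q = [Ag⁺]_dilute/[Ag⁺]_conc = 0.0028/0.16 = 0.0175.
E = 0 − (RT/nF) ln Q = −((8.314×330)/(1×96485))(-4.046) = 0.1151 V.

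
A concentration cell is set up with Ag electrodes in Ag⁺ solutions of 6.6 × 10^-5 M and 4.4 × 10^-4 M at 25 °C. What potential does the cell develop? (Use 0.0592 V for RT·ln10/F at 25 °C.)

Both half-cells are Ag⁺/Ag, so E°_cell = 0. The concentrated side is the cathode; the cell reaction moves Ag⁺ from high to low concentration with n = 1.
Q = [Ag⁺]_dilute/[Ag⁺]_conc = 6.6 × 10^-5/4.4 × 10^-4 = 0.150.
E = 0 − (0.0592/1) log Q = −(0.0592/1)(-0.824) = 0.0488 V.

0.049 V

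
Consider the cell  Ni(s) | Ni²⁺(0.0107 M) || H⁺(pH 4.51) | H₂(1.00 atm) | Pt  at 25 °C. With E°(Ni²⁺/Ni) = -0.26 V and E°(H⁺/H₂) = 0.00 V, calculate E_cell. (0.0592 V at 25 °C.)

The hydrogen couple is the cathode, so E°_cell = 0.26 V; n = 2.
[H⁺] = 10^(−4.51) = 3.1 × 10^-5 M, and Q = [Ni²⁺]·P(H₂) / [H⁺]^2 = 1.12 × 10^7.
E = E° − (0.0592/2) log Q = 0.26 − (0.0592/2)(7.049) = 0.051 V.

0.051 V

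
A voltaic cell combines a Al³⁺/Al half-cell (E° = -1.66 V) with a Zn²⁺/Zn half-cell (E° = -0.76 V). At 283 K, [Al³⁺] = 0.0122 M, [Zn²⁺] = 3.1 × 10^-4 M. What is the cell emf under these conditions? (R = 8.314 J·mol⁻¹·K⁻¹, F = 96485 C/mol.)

0.837 V

The Zn²⁺/Zn couple has the higher reduction potential and acts as the cathode, so E°_cell = -0.76 − (-1.66) = 0.90 V.
Balancing electrons gives n = 6; the reaction quotient is Q = [Al³⁺]^2/[Zn²⁺]^3 = 5 × 10^6.
E = E° − (RT/nF) ln Q = 0.90 − (8.314×283)/(6×96485) × (15.424) = 0.900 − 0.063 = 0.837 V.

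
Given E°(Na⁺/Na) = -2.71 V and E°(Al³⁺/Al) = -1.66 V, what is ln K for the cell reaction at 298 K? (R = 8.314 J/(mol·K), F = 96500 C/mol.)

ln K = 122.7

E°_cell = -1.66 − (-2.71) = 1.05 V, with n = 3 electrons transferred.
At equilibrium E = 0, so the Nernst equation gives ln K = nFE°/RT = (3)(96500)(1.05)/((8.314)(298)) = 122.69.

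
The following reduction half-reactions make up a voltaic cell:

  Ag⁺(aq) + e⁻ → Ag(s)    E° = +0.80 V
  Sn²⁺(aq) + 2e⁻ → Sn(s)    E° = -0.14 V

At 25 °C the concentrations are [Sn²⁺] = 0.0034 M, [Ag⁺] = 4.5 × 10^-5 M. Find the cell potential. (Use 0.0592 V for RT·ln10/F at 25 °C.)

The Ag⁺/Ag couple has the higher reduction potential and acts as the cathode, so E°_cell = +0.80 − (-0.14) = 0.94 V.
Balancing electrons gives n = 2; the reaction quotient is Q = [Sn²⁺]/[Ag⁺]^2 = 1.68 × 10^6.
At 25 °C, E = E° − (0.0592/n) log Q = 0.94 − (0.0592/2)(6.225) = 0.940 − 0.184 = 0.756 V.

0.756 V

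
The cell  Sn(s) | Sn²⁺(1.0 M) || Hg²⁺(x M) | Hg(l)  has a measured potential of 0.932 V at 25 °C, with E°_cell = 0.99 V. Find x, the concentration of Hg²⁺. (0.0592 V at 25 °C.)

0.011 M

From the Nernst equation, log Q = n(E° − E)/0.0592 = 2(0.99 − 0.932)/0.0592 = 1.959, so Q = 91.1.
With Q = [Sn²⁺]/[Hg²⁺] and the known concentrations, [Hg²⁺] in the denominator gives [Hg²⁺] = 0.011 M.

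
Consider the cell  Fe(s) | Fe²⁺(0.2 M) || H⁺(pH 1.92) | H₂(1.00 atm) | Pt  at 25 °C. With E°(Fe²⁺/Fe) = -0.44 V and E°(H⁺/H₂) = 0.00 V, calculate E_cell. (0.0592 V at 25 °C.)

The hydrogen couple is the cathode, so E°_cell = 0.44 V; n = 2.
[H⁺] = 10^(−1.92) = 0.012 M, and Q = [Fe²⁺]·P(H₂) / [H⁺]^2 = 1380.
E = E° − (0.0592/2) log Q = 0.44 − (0.0592/2)(3.141) = 0.347 V.

0.35 V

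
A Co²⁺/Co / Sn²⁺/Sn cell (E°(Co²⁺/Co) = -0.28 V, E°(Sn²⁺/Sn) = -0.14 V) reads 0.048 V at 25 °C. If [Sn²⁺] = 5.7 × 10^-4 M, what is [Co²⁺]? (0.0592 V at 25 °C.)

0.73 M

From the Nernst equation, log Q = n(E° − E)/0.0592 = 2(0.14 − 0.048)/0.0592 = 3.108, so Q = 1280.
With Q = [Co²⁺]/[Sn²⁺] and the known concentrations, [Co²⁺] in the numerator gives [Co²⁺] = 0.73 M.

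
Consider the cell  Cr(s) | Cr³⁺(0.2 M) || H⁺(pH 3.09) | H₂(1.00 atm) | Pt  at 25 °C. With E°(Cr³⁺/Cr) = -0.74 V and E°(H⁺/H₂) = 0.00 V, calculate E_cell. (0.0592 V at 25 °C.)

The hydrogen couple is the cathode, so E°_cell = 0.74 V; n = 6.
[H⁺] = 10^(−3.09) = 8.1 × 10^-4 M, and Q = [Cr³⁺]^2·P(H₂)^3 / [H⁺]^6 = 1.39 × 10^17.
E = E° − (0.0592/6) log Q = 0.74 − (0.0592/6)(17.142) = 0.571 V.

0.57 V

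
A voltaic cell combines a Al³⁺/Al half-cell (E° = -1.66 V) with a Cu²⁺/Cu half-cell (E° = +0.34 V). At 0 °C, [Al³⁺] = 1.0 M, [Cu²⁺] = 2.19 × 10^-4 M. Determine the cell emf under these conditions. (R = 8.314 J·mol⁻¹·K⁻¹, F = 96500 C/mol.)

The Cu²⁺/Cu couple has the higher reduction potential and acts as the cathode, so E°_cell = +0.34 − (-1.66) = 2.00 V.
Balancing electrons gives n = 6; the reaction quotient is Q = [Al³⁺]^2/[Cu²⁺]^3 = 9.52 × 10^10.
E = E° − (RT/nF) ln Q = 2.00 − (8.314×273)/(6×96500) × (25.279) = 2.000 − 0.099 = 1.901 V.

1.90 V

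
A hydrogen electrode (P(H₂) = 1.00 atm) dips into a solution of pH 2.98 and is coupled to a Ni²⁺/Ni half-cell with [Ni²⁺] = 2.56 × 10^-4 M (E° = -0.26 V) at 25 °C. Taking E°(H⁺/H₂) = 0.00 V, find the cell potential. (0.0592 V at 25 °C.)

0.19 V

The hydrogen couple is the cathode, so E°_cell = 0.26 V; n = 2.
[H⁺] = 10^(−2.98) = 0.0010 M, and Q = [Ni²⁺]·P(H₂) / [H⁺]^2 = 233.
E = E° − (0.0592/2) log Q = 0.26 − (0.0592/2)(2.368) = 0.190 V.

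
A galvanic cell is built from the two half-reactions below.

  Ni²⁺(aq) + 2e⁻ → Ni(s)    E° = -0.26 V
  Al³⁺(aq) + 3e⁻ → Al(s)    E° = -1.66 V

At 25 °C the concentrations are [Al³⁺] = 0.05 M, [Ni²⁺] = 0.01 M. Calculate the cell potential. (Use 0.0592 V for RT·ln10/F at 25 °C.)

1.37 V

The Ni²⁺/Ni couple has the higher reduction potential and acts as the cathode, so E°_cell = -0.26 − (-1.66) = 1.40 V.
Balancing electrons gives n = 6; the reaction quotient is Q = [Al³⁺]^2/[Ni²⁺]^3 = 2500.
At 25 °C, E = E° − (0.0592/n) log Q = 1.40 − (0.0592/6)(3.398) = 1.400 − 0.034 = 1.366 V.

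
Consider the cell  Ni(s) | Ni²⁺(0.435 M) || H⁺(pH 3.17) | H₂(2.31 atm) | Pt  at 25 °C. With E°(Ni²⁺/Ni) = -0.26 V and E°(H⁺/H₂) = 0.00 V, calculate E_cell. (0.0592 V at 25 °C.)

The hydrogen couple is the cathode, so E°_cell = 0.26 V; n = 2.
[H⁺] = 10^(−3.17) = 6.8 × 10^-4 M, and Q = [Ni²⁺]·P(H₂) / [H⁺]^2 = 2.2 × 10^6.
E = E° − (0.0592/2) log Q = 0.26 − (0.0592/2)(6.342) = 0.072 V.

0.072 V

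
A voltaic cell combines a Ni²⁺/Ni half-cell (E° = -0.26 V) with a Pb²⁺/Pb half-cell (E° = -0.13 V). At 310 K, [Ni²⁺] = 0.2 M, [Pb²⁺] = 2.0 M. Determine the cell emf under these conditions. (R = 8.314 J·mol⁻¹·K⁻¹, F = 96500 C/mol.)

The Pb²⁺/Pb couple has the higher reduction potential and acts as the cathode, so E°_cell = -0.13 − (-0.26) = 0.13 V.
Balancing electrons gives n = 2; the reaction quotient is Q = [Ni²⁺]/[Pb²⁺] = 0.100.
E = E° − (RT/nF) ln Q = 0.13 − (8.314×310)/(2×96500) × (-2.303) = 0.130 + 0.031 = 0.161 V.

0.161 V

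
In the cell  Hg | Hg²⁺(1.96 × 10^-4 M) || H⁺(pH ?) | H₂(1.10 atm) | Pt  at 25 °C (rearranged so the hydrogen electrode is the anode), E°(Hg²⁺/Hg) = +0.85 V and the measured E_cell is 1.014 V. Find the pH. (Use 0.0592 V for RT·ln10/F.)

E°_cell = 0.85 V and n = 2.
log Q = n(E° − E)/0.0592 = 2×(0.85 − 1.014)/0.0592 = -5.541.
With Q = [H⁺]^2 / ([Hg²⁺]·P(H₂)), solving for [H⁺] gives log[H⁺] = -4.603, so pH = 4.60.

pH = 4.60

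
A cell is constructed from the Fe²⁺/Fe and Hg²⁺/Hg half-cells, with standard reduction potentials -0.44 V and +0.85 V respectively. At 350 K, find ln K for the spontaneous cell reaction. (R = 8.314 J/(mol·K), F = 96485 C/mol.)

E°_cell = +0.85 − (-0.44) = 1.29 V, with n = 2 electrons transferred.
At equilibrium E = 0, so the Nernst equation gives ln K = nFE°/RT = (2)(96485)(1.29)/((8.314)(350)) = 85.55.

ln K = 85.5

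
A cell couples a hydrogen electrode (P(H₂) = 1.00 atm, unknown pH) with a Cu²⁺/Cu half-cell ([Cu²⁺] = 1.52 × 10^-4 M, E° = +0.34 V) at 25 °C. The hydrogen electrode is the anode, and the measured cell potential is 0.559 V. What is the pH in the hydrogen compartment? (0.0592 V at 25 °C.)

E°_cell = 0.34 V and n = 2.
log Q = n(E° − E)/0.0592 = 2×(0.34 − 0.559)/0.0592 = -7.399.
With Q = [H⁺]^2 / ([Cu²⁺]·P(H₂)), solving for [H⁺] gives log[H⁺] = -5.608, so pH = 5.61.

pH = 5.61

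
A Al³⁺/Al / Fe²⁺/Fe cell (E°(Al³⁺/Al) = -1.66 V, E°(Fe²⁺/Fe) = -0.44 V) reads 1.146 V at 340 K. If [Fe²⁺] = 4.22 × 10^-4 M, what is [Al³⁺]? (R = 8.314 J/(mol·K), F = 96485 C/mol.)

From the Nernst equation, ln Q = nF(E° − E)/RT = 6×96485×(1.22 − 1.146)/(8.314×340) = 15.155, so Q = 3.82 × 10^6.
With Q = [Al³⁺]^2/[Fe²⁺]^3 and the known concentrations, [Al³⁺]^2 in the numerator gives [Al³⁺] = 0.017 M.

0.017 M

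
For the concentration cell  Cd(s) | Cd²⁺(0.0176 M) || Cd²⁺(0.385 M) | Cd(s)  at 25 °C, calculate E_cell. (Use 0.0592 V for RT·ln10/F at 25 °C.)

0.040 V

Both half-cells are Cd²⁺/Cd, so E°_cell = 0. The concentrated side is the cathode; the cell reaction moves Cd²⁺ from high to low concentration with n = 2.
Q = [Cd²⁺]_dilute/[Cd²⁺]_conc = 0.0176/0.385 = 0.0457.
E = 0 − (0.0592/2) log Q = −(0.0592/2)(-1.340) = 0.0397 V.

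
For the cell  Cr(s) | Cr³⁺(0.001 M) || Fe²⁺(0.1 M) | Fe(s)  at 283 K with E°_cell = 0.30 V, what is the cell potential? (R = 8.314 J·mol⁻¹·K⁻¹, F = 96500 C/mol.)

0.328 V

Balancing electrons gives n = 6; the reaction quotient is Q = [Cr³⁺]^2/[Fe²⁺]^3 = 0.00100.
E = E° − (RT/nF) ln Q = 0.30 − (8.314×283)/(6×96500) × (-6.908) = 0.300 + 0.028 = 0.328 V.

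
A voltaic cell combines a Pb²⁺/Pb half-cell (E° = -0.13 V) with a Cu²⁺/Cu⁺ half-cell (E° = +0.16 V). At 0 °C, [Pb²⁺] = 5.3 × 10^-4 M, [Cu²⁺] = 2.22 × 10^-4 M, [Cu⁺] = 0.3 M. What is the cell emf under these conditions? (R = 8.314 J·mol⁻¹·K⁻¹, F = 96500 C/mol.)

The Cu²⁺/Cu⁺ couple has the higher reduction potential and acts as the cathode, so E°_cell = +0.16 − (-0.13) = 0.29 V.
Balancing electrons gives n = 2; the reaction quotient is Q = [Pb²⁺]·[Cu⁺]^2/[Cu²⁺]^2 = 968.
E = E° − (RT/nF) ln Q = 0.29 − (8.314×273)/(2×96500) × (6.875) = 0.290 − 0.081 = 0.209 V.

0.209 V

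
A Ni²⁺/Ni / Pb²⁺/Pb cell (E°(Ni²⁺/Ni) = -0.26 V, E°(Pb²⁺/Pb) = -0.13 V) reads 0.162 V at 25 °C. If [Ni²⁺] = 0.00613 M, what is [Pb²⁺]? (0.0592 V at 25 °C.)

From the Nernst equation, log Q = n(E° − E)/0.0592 = 2(0.13 − 0.162)/0.0592 = -1.081, so Q = 0.0830.
With Q = [Ni²⁺]/[Pb²⁺] and the known concentrations, [Pb²⁺] in the denominator gives [Pb²⁺] = 0.074 M.

0.074 M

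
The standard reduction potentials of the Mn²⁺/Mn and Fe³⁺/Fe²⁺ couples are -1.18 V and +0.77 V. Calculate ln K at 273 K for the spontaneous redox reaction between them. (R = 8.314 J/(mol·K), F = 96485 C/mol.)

E°_cell = +0.77 − (-1.18) = 1.95 V, with n = 2 electrons transferred.
At equilibrium E = 0, so the Nernst equation gives ln K = nFE°/RT = (2)(96485)(1.95)/((8.314)(273)) = 165.79.

ln K = 165.8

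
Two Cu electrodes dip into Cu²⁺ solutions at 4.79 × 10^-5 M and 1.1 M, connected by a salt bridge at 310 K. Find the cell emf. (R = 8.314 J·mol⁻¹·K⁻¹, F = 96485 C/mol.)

Both half-cells are Cu²⁺/Cu, so E°_cell = 0. The concentrated side is the cathode; the cell reaction moves Cu²⁺ from high to low concentration with n = 2.
Q = [Cu²⁺]_dilute/[Cu²⁺]_conc = 4.79 × 10^-5/1.1 = 4.35 × 10^-5.
E = 0 − (RT/nF) ln Q = −((8.314×310)/(2×96485))(-10.042) = 0.1341 V.

0.13 V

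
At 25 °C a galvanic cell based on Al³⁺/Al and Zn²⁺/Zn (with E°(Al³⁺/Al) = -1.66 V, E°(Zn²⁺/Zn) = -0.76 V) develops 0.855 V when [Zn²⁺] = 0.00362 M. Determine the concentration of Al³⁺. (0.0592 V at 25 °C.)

0.042 M

From the Nernst equation, log Q = n(E° − E)/0.0592 = 6(0.90 − 0.855)/0.0592 = 4.561, so Q = 3.64 × 10^4.
With Q = [Al³⁺]^2/[Zn²⁺]^3 and the known concentrations, [Al³⁺]^2 in the numerator gives [Al³⁺] = 0.042 M.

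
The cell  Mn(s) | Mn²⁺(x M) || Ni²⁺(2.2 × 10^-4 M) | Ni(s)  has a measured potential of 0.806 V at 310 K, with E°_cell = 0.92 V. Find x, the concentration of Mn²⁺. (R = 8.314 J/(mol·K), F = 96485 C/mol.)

From the Nernst equation, ln Q = nF(E° − E)/RT = 2×96485×(0.92 − 0.806)/(8.314×310) = 8.535, so Q = 5090.
With Q = [Mn²⁺]/[Ni²⁺] and the known concentrations, [Mn²⁺] in the numerator gives [Mn²⁺] = 1.1 M.

1.1 M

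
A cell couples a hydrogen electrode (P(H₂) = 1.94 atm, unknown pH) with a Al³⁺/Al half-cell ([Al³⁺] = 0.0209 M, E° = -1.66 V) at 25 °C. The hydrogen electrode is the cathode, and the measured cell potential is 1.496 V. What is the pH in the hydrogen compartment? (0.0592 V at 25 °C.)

E°_cell = 1.66 V and n = 6.
log Q = n(E° − E)/0.0592 = 6×(1.66 − 1.496)/0.0592 = 16.622.
With Q = [Al³⁺]^2·P(H₂)^3 / [H⁺]^6, solving for [H⁺] gives log[H⁺] = -3.186, so pH = 3.19.

pH = 3.19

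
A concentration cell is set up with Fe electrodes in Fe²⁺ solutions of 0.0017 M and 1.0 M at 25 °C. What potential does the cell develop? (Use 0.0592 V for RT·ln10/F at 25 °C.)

0.082 V

Both half-cells are Fe²⁺/Fe, so E°_cell = 0. The concentrated side is the cathode; the cell reaction moves Fe²⁺ from high to low concentration with n = 2.
Q = [Fe²⁺]_dilute/[Fe²⁺]_conc = 0.0017/1.0 = 0.00170.
E = 0 − (0.0592/2) log Q = −(0.0592/2)(-2.770) = 0.0820 V.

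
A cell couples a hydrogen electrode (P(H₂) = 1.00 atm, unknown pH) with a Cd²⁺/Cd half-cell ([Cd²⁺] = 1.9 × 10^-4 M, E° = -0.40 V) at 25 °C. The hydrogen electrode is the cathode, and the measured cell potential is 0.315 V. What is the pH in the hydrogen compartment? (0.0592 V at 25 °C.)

E°_cell = 0.40 V and n = 2.
log Q = n(E° − E)/0.0592 = 2×(0.40 − 0.315)/0.0592 = 2.872.
With Q = [Cd²⁺]·P(H₂) / [H⁺]^2, solving for [H⁺] gives log[H⁺] = -3.296, so pH = 3.30.

pH = 3.30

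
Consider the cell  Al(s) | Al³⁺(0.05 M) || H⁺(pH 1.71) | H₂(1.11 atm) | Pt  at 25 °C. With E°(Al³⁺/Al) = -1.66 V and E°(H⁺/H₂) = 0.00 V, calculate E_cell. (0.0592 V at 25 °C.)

The hydrogen couple is the cathode, so E°_cell = 1.66 V; n = 6.
[H⁺] = 10^(−1.71) = 0.019 M, and Q = [Al³⁺]^2·P(H₂)^3 / [H⁺]^6 = 6.22 × 10^7.
E = E° − (0.0592/6) log Q = 1.66 − (0.0592/6)(7.794) = 1.583 V.

1.58 V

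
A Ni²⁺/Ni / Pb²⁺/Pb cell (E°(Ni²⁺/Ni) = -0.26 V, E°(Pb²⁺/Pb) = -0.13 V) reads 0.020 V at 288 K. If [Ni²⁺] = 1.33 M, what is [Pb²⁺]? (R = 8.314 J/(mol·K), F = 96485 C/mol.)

1.9 × 10^-4 M

From the Nernst equation, ln Q = nF(E° − E)/RT = 2×96485×(0.13 − 0.020)/(8.314×288) = 8.865, so Q = 7080.
With Q = [Ni²⁺]/[Pb²⁺] and the known concentrations, [Pb²⁺] in the denominator gives [Pb²⁺] = 1.9 × 10^-4 M.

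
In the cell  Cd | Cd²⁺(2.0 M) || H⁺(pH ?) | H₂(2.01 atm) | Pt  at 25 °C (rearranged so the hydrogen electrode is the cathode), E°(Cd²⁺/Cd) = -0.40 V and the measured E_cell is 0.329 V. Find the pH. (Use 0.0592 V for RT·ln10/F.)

E°_cell = 0.40 V and n = 2.
log Q = n(E° − E)/0.0592 = 2×(0.40 − 0.329)/0.0592 = 2.399.
With Q = [Cd²⁺]·P(H₂) / [H⁺]^2, solving for [H⁺] gives log[H⁺] = -0.897, so pH = 0.90.

pH = 0.90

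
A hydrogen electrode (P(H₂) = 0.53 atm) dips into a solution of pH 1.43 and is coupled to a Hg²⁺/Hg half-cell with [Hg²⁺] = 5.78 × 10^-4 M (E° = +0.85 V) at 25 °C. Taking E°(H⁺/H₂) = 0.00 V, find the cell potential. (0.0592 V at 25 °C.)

The Hg²⁺/Hg couple is the cathode, so E°_cell = 0.85 V; n = 2.
[H⁺] = 10^(−1.43) = 0.037 M, and Q = [H⁺]^2 / ([Hg²⁺]·P(H₂)) = 4.51.
E = E° − (0.0592/2) log Q = 0.85 − (0.0592/2)(0.654) = 0.831 V.

0.83 V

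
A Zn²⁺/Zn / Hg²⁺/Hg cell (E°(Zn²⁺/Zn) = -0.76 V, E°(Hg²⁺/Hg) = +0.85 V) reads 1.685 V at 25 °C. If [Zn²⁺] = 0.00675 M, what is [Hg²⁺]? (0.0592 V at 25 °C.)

2.3 M

From the Nernst equation, log Q = n(E° − E)/0.0592 = 2(1.61 − 1.685)/0.0592 = -2.534, so Q = 0.00293.
With Q = [Zn²⁺]/[Hg²⁺] and the known concentrations, [Hg²⁺] in the denominator gives [Hg²⁺] = 2.3 M.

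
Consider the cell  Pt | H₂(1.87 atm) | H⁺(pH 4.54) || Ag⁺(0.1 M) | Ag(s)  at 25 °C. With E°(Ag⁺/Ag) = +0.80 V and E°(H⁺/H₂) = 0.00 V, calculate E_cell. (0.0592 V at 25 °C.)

The Ag⁺/Ag couple is the cathode, so E°_cell = 0.80 V; n = 2.
[H⁺] = 10^(−4.54) = 2.9 × 10^-5 M, and Q = [H⁺]^2 / ([Ag⁺]^2·P(H₂)) = 4.45 × 10^-8.
E = E° − (0.0592/2) log Q = 0.80 − (0.0592/2)(-7.352) = 1.018 V.

1.02 V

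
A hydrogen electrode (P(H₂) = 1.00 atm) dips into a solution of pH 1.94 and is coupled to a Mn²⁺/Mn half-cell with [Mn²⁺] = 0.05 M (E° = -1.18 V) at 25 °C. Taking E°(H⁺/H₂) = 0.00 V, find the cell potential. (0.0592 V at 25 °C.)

1.10 V

The hydrogen couple is the cathode, so E°_cell = 1.18 V; n = 2.
[H⁺] = 10^(−1.94) = 0.011 M, and Q = [Mn²⁺]·P(H₂) / [H⁺]^2 = 379.
E = E° − (0.0592/2) log Q = 1.18 − (0.0592/2)(2.579) = 1.104 V.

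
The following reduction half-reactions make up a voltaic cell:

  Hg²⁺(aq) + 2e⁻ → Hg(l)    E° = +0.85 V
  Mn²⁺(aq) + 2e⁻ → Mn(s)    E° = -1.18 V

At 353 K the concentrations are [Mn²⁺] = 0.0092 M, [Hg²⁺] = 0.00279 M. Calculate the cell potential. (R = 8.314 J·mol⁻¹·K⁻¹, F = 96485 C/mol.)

2.01 V

The Hg²⁺/Hg couple has the higher reduction potential and acts as the cathode, so E°_cell = +0.85 − (-1.18) = 2.03 V.
Balancing electrons gives n = 2; the reaction quotient is Q = [Mn²⁺]/[Hg²⁺] = 3.30.
E = E° − (RT/nF) ln Q = 2.03 − (8.314×353)/(2×96485) × (1.193) = 2.030 − 0.018 = 2.012 V.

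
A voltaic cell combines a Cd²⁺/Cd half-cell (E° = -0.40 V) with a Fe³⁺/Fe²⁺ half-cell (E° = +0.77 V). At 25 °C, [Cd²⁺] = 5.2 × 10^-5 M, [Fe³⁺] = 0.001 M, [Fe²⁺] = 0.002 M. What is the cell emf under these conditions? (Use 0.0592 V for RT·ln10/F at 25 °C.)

The Fe³⁺/Fe²⁺ couple has the higher reduction potential and acts as the cathode, so E°_cell = +0.77 − (-0.40) = 1.17 V.
Balancing electrons gives n = 2; the reaction quotient is Q = [Cd²⁺]·[Fe²⁺]^2/[Fe³⁺]^2 = 2.08 × 10^-4.
At 25 °C, E = E° − (0.0592/n) log Q = 1.17 − (0.0592/2)(-3.682) = 1.170 + 0.109 = 1.279 V.

1.28 V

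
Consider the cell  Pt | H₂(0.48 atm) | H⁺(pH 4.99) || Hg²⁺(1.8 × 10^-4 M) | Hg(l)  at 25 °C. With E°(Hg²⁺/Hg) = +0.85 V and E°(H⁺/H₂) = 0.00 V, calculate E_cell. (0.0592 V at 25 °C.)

The Hg²⁺/Hg couple is the cathode, so E°_cell = 0.85 V; n = 2.
[H⁺] = 10^(−4.99) = 1 × 10^-5 M, and Q = [H⁺]^2 / ([Hg²⁺]·P(H₂)) = 1.21 × 10^-6.
E = E° − (0.0592/2) log Q = 0.85 − (0.0592/2)(-5.917) = 1.025 V.

1.03 V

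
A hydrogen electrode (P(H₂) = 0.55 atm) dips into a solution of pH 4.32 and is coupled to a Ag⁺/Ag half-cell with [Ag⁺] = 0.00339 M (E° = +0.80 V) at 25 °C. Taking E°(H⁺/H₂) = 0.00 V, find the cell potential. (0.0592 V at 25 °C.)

0.90 V

The Ag⁺/Ag couple is the cathode, so E°_cell = 0.80 V; n = 2.
[H⁺] = 10^(−4.32) = 4.8 × 10^-5 M, and Q = [H⁺]^2 / ([Ag⁺]^2·P(H₂)) = 3.62 × 10^-4.
E = E° − (0.0592/2) log Q = 0.80 − (0.0592/2)(-3.441) = 0.902 V.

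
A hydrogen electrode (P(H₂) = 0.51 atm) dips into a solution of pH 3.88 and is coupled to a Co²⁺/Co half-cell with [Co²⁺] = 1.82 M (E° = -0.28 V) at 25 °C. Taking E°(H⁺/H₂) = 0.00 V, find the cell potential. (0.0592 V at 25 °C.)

0.051 V

The hydrogen couple is the cathode, so E°_cell = 0.28 V; n = 2.
[H⁺] = 10^(−3.88) = 1.3 × 10^-4 M, and Q = [Co²⁺]·P(H₂) / [H⁺]^2 = 5.34 × 10^7.
E = E° − (0.0592/2) log Q = 0.28 − (0.0592/2)(7.728) = 0.051 V.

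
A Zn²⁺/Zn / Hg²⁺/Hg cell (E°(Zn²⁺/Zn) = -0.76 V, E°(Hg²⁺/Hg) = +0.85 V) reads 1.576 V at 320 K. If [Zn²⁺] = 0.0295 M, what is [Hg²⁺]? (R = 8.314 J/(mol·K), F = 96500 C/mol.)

From the Nernst equation, ln Q = nF(E° − E)/RT = 2×96500×(1.61 − 1.576)/(8.314×320) = 2.466, so Q = 11.8.
With Q = [Zn²⁺]/[Hg²⁺] and the known concentrations, [Hg²⁺] in the denominator gives [Hg²⁺] = 0.0025 M.

0.0025 M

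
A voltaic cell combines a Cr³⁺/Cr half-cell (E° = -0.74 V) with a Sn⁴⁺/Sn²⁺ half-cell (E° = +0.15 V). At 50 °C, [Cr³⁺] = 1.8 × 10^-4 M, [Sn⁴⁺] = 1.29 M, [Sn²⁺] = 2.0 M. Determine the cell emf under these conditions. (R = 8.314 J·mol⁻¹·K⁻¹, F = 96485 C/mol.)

The Sn⁴⁺/Sn²⁺ couple has the higher reduction potential and acts as the cathode, so E°_cell = +0.15 − (-0.74) = 0.89 V.
Balancing electrons gives n = 6; the reaction quotient is Q = [Cr³⁺]^2·[Sn²⁺]^3/[Sn⁴⁺]^3 = 1.21 × 10^-7.
E = E° − (RT/nF) ln Q = 0.89 − (8.314×323)/(6×96485) × (-15.930) = 0.890 + 0.074 = 0.964 V.

0.964 V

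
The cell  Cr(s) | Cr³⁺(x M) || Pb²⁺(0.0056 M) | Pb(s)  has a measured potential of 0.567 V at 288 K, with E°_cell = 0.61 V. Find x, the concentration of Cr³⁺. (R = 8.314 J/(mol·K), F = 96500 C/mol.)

From the Nernst equation, ln Q = nF(E° − E)/RT = 6×96500×(0.61 − 0.567)/(8.314×288) = 10.398, so Q = 3.28 × 10^4.
With Q = [Cr³⁺]^2/[Pb²⁺]^3 and the known concentrations, [Cr³⁺]^2 in the numerator gives [Cr³⁺] = 0.076 M.

0.076 M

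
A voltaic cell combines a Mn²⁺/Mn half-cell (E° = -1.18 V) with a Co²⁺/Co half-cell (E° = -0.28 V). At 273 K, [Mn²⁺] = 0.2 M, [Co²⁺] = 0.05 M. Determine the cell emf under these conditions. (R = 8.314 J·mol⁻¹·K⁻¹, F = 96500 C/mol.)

The Co²⁺/Co couple has the higher reduction potential and acts as the cathode, so E°_cell = -0.28 − (-1.18) = 0.90 V.
Balancing electrons gives n = 2; the reaction quotient is Q = [Mn²⁺]/[Co²⁺] = 4.00.
E = E° − (RT/nF) ln Q = 0.90 − (8.314×273)/(2×96500) × (1.386) = 0.900 − 0.016 = 0.884 V.

0.884 V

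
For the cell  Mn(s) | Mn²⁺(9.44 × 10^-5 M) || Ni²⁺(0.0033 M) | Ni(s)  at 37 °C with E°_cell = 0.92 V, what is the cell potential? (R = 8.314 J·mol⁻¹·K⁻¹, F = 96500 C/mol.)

Balancing electrons gives n = 2; the reaction quotient is Q = [Mn²⁺]/[Ni²⁺] = 0.0286.
E = E° − (RT/nF) ln Q = 0.92 − (8.314×310)/(2×96500) × (-3.554) = 0.920 + 0.047 = 0.967 V.

0.967 V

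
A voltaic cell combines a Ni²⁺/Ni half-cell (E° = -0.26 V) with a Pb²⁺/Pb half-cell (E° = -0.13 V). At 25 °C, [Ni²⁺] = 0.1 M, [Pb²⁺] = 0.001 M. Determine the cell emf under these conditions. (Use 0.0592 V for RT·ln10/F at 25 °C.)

0.071 V

The Pb²⁺/Pb couple has the higher reduction potential and acts as the cathode, so E°_cell = -0.13 − (-0.26) = 0.13 V.
Balancing electrons gives n = 2; the reaction quotient is Q = [Ni²⁺]/[Pb²⁺] = 100.
At 25 °C, E = E° − (0.0592/n) log Q = 0.13 − (0.0592/2)(2.000) = 0.130 − 0.059 = 0.071 V.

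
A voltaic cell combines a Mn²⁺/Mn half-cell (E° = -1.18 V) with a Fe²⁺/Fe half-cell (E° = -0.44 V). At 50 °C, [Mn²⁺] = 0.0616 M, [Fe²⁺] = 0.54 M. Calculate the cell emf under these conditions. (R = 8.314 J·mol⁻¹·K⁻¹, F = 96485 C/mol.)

The Fe²⁺/Fe couple has the higher reduction potential and acts as the cathode, so E°_cell = -0.44 − (-1.18) = 0.74 V.
Balancing electrons gives n = 2; the reaction quotient is Q = [Mn²⁺]/[Fe²⁺] = 0.114.
E = E° − (RT/nF) ln Q = 0.74 − (8.314×323)/(2×96485) × (-2.171) = 0.740 + 0.030 = 0.770 V.

0.770 V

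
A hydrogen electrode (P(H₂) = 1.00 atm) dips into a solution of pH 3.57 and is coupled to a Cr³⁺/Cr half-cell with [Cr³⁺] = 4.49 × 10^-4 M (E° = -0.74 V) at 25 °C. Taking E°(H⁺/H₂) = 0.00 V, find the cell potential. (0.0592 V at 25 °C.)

0.59 V

The hydrogen couple is the cathode, so E°_cell = 0.74 V; n = 6.
[H⁺] = 10^(−3.57) = 2.7 × 10^-4 M, and Q = [Cr³⁺]^2·P(H₂)^3 / [H⁺]^6 = 5.3 × 10^14.
E = E° − (0.0592/6) log Q = 0.74 − (0.0592/6)(14.724) = 0.595 V.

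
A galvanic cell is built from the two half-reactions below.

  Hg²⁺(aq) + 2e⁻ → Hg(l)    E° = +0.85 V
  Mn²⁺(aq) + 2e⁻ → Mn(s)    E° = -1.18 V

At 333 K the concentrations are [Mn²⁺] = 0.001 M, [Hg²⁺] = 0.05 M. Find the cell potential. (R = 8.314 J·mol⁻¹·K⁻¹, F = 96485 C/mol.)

2.09 V

The Hg²⁺/Hg couple has the higher reduction potential and acts as the cathode, so E°_cell = +0.85 − (-1.18) = 2.03 V.
Balancing electrons gives n = 2; the reaction quotient is Q = [Mn²⁺]/[Hg²⁺] = 0.0200.
E = E° − (RT/nF) ln Q = 2.03 − (8.314×333)/(2×96485) × (-3.912) = 2.030 + 0.056 = 2.086 V.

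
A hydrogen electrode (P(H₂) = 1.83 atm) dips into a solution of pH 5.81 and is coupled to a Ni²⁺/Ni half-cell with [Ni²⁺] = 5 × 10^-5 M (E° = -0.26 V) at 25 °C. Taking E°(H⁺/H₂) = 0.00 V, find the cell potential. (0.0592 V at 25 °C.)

The hydrogen couple is the cathode, so E°_cell = 0.26 V; n = 2.
[H⁺] = 10^(−5.81) = 1.5 × 10^-6 M, and Q = [Ni²⁺]·P(H₂) / [H⁺]^2 = 3.81 × 10^7.
E = E° − (0.0592/2) log Q = 0.26 − (0.0592/2)(7.581) = 0.036 V.

0.036 V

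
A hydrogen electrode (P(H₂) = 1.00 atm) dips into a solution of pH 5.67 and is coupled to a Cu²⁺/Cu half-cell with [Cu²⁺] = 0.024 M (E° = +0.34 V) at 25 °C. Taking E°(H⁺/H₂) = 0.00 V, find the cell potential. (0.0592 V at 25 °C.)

0.63 V

The Cu²⁺/Cu couple is the cathode, so E°_cell = 0.34 V; n = 2.
[H⁺] = 10^(−5.67) = 2.1 × 10^-6 M, and Q = [H⁺]^2 / ([Cu²⁺]·P(H₂)) = 1.9 × 10^-10.
E = E° − (0.0592/2) log Q = 0.34 − (0.0592/2)(-9.720) = 0.628 V.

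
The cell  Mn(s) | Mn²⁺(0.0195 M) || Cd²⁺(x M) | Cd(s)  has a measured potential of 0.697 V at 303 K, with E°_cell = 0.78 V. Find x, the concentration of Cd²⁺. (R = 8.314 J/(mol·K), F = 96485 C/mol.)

From the Nernst equation, ln Q = nF(E° − E)/RT = 2×96485×(0.78 − 0.697)/(8.314×303) = 6.358, so Q = 577.
With Q = [Mn²⁺]/[Cd²⁺] and the known concentrations, [Cd²⁺] in the denominator gives [Cd²⁺] = 3.4 × 10^-5 M.

3.4 × 10^-5 M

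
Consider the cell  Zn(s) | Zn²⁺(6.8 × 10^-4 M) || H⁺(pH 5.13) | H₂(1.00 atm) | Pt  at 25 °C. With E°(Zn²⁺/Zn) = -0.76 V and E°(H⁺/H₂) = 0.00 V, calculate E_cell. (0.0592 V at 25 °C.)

The hydrogen couple is the cathode, so E°_cell = 0.76 V; n = 2.
[H⁺] = 10^(−5.13) = 7.4 × 10^-6 M, and Q = [Zn²⁺]·P(H₂) / [H⁺]^2 = 1.24 × 10^7.
E = E° − (0.0592/2) log Q = 0.76 − (0.0592/2)(7.093) = 0.550 V.

0.55 V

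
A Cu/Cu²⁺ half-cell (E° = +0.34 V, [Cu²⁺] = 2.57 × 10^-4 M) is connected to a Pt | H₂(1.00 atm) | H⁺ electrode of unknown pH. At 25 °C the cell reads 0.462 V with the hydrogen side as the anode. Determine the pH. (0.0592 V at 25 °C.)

E°_cell = 0.34 V and n = 2.
log Q = n(E° − E)/0.0592 = 2×(0.34 − 0.462)/0.0592 = -4.122.
With Q = [H⁺]^2 / ([Cu²⁺]·P(H₂)), solving for [H⁺] gives log[H⁺] = -3.856, so pH = 3.86.

pH = 3.86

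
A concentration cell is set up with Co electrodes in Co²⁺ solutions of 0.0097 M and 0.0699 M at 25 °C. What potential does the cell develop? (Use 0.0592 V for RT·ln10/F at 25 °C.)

0.025 V

Both half-cells are Co²⁺/Co, so E°_cell = 0. The concentrated side is the cathode; the cell reaction moves Co²⁺ from high to low concentration with n = 2.
Q = [Co²⁺]_dilute/[Co²⁺]_conc = 0.0097/0.0699 = 0.139.
E = 0 − (0.0592/2) log Q = −(0.0592/2)(-0.858) = 0.0254 V.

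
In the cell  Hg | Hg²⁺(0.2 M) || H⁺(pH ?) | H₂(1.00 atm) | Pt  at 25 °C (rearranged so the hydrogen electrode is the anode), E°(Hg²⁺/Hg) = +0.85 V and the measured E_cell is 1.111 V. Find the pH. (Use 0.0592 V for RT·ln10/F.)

E°_cell = 0.85 V and n = 2.
log Q = n(E° − E)/0.0592 = 2×(0.85 − 1.111)/0.0592 = -8.818.
With Q = [H⁺]^2 / ([Hg²⁺]·P(H₂)), solving for [H⁺] gives log[H⁺] = -4.758, so pH = 4.76.

pH = 4.76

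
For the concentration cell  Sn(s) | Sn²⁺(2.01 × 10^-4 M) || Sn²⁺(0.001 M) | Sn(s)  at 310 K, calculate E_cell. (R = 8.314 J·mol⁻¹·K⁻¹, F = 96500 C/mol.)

Both half-cells are Sn²⁺/Sn, so E°_cell = 0. The concentrated side is the cathode; the cell reaction moves Sn²⁺ from high to low concentration with n = 2.
Q = [Sn²⁺]_dilute/[Sn²⁺]_conc = 2.01 × 10^-4/0.001 = 0.201.
E = 0 − (RT/nF) ln Q = −((8.314×310)/(2×96500))(-1.604) = 0.0214 V.

0.021 V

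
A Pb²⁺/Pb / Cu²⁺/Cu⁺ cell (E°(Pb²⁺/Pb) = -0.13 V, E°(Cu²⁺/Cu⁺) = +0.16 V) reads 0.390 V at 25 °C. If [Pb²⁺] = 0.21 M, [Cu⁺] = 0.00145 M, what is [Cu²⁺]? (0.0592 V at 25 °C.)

0.032 M

From the Nernst equation, log Q = n(E° − E)/0.0592 = 2(0.29 − 0.390)/0.0592 = -3.378, so Q = 4.18 × 10^-4.
With Q = [Pb²⁺]·[Cu⁺]^2/[Cu²⁺]^2 and the known concentrations, [Cu²⁺]^2 in the denominator gives [Cu²⁺] = 0.032 M.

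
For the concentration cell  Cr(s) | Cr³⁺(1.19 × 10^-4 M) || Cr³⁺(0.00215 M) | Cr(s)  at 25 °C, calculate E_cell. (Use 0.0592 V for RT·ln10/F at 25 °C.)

0.025 V

Both half-cells are Cr³⁺/Cr, so E°_cell = 0. The concentrated side is the cathode; the cell reaction moves Cr³⁺ from high to low concentration with n = 3.
Q = [Cr³⁺]_dilute/[Cr³⁺]_conc = 1.19 × 10^-4/0.00215 = 0.0553.
E = 0 − (0.0592/3) log Q = −(0.0592/3)(-1.257) = 0.0248 V.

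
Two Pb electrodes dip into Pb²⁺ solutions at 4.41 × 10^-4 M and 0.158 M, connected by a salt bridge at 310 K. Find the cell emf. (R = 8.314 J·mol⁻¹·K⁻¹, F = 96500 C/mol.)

0.079 V

Both half-cells are Pb²⁺/Pb, so E°_cell = 0. The concentrated side is the cathode; the cell reaction moves Pb²⁺ from high to low concentration with n = 2.
Q = [Pb²⁺]_dilute/[Pb²⁺]_conc = 4.41 × 10^-4/0.158 = 0.00279.
E = 0 − (RT/nF) ln Q = −((8.314×310)/(2×96500))(-5.881) = 0.0785 V.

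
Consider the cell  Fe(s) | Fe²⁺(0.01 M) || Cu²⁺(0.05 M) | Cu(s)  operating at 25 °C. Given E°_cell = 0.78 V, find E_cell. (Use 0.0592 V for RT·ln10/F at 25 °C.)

Balancing electrons gives n = 2; the reaction quotient is Q = [Fe²⁺]/[Cu²⁺] = 0.200.
At 25 °C, E = E° − (0.0592/n) log Q = 0.78 − (0.0592/2)(-0.699) = 0.780 + 0.021 = 0.801 V.

0.801 V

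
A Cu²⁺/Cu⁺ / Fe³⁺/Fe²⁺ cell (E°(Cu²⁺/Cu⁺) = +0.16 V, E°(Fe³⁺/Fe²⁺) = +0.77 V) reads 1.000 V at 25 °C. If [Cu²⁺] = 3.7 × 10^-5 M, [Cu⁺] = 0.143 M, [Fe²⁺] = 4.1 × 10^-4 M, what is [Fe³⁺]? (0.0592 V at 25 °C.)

0.41 M

From the Nernst equation, log Q = n(E° − E)/0.0592 = 1(0.61 − 1.000)/0.0592 = -6.588, so Q = 2.58 × 10^-7.
With Q = [Cu²⁺]·[Fe²⁺]/([Cu⁺]·[Fe³⁺]) and the known concentrations, [Fe³⁺] in the denominator gives [Fe³⁺] = 0.41 M.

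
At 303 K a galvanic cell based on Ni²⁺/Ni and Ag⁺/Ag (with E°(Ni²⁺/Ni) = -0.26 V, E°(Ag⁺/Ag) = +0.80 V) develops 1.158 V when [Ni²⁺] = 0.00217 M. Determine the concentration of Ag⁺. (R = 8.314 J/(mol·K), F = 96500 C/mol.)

2.0 M

From the Nernst equation, ln Q = nF(E° − E)/RT = 2×96500×(1.06 − 1.158)/(8.314×303) = -7.508, so Q = 5.49 × 10^-4.
With Q = [Ni²⁺]/[Ag⁺]^2 and the known concentrations, [Ag⁺]^2 in the denominator gives [Ag⁺] = 2.0 M.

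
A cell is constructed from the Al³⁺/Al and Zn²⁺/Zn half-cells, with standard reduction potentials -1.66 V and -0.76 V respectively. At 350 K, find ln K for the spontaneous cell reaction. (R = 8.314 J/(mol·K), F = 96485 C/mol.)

ln K = 179.1

E°_cell = -0.76 − (-1.66) = 0.90 V, with n = 6 electrons transferred.
At equilibrium E = 0, so the Nernst equation gives ln K = nFE°/RT = (6)(96485)(0.90)/((8.314)(350)) = 179.05.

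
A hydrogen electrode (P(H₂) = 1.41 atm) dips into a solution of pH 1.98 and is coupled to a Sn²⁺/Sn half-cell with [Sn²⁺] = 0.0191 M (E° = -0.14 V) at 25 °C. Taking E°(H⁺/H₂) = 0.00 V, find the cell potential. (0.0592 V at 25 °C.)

0.069 V

The hydrogen couple is the cathode, so E°_cell = 0.14 V; n = 2.
[H⁺] = 10^(−1.98) = 0.010 M, and Q = [Sn²⁺]·P(H₂) / [H⁺]^2 = 246.
E = E° − (0.0592/2) log Q = 0.14 − (0.0592/2)(2.390) = 0.069 V.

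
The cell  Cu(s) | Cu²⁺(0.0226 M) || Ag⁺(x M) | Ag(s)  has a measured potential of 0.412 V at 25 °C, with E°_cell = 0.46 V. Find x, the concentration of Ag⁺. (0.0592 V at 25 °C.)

From the Nernst equation, log Q = n(E° − E)/0.0592 = 2(0.46 − 0.412)/0.0592 = 1.622, so Q = 41.8.
With Q = [Cu²⁺]/[Ag⁺]^2 and the known concentrations, [Ag⁺]^2 in the denominator gives [Ag⁺] = 0.023 M.

0.023 M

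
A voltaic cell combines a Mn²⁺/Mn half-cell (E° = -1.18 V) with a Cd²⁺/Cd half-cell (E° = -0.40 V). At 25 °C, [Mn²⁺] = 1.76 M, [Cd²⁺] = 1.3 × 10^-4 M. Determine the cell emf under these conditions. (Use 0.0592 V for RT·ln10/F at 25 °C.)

The Cd²⁺/Cd couple has the higher reduction potential and acts as the cathode, so E°_cell = -0.40 − (-1.18) = 0.78 V.
Balancing electrons gives n = 2; the reaction quotient is Q = [Mn²⁺]/[Cd²⁺] = 1.35 × 10^4.
At 25 °C, E = E° − (0.0592/n) log Q = 0.78 − (0.0592/2)(4.132) = 0.780 − 0.122 = 0.658 V.

0.658 V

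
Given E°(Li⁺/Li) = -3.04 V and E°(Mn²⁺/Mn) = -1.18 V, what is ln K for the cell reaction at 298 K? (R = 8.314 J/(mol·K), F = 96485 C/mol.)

ln K = 144.9

E°_cell = -1.18 − (-3.04) = 1.86 V, with n = 2 electrons transferred.
At equilibrium E = 0, so the Nernst equation gives ln K = nFE°/RT = (2)(96485)(1.86)/((8.314)(298)) = 144.87.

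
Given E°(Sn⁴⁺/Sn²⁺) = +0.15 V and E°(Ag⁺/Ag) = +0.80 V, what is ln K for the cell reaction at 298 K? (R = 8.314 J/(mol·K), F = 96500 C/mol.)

E°_cell = +0.80 − (+0.15) = 0.65 V, with n = 2 electrons transferred.
At equilibrium E = 0, so the Nernst equation gives ln K = nFE°/RT = (2)(96500)(0.65)/((8.314)(298)) = 50.63.

ln K = 50.6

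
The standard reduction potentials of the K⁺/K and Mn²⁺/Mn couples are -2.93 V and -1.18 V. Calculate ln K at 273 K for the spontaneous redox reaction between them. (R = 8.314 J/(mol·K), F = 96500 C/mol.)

ln K = 148.8

E°_cell = -1.18 − (-2.93) = 1.75 V, with n = 2 electrons transferred.
At equilibrium E = 0, so the Nernst equation gives ln K = nFE°/RT = (2)(96500)(1.75)/((8.314)(273)) = 148.81.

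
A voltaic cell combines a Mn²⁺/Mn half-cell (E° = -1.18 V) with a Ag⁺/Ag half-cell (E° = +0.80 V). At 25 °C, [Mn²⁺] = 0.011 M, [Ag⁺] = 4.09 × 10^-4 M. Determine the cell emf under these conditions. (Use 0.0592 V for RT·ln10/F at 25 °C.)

1.84 V

The Ag⁺/Ag couple has the higher reduction potential and acts as the cathode, so E°_cell = +0.80 − (-1.18) = 1.98 V.
Balancing electrons gives n = 2; the reaction quotient is Q = [Mn²⁺]/[Ag⁺]^2 = 6.58 × 10^4.
At 25 °C, E = E° − (0.0592/n) log Q = 1.98 − (0.0592/2)(4.818) = 1.980 − 0.143 = 1.837 V.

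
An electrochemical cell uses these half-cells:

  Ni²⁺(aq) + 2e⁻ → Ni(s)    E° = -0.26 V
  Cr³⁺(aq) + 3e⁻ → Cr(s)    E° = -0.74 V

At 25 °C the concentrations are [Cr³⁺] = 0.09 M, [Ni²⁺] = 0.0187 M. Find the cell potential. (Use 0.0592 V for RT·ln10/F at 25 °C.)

0.449 V

The Ni²⁺/Ni couple has the higher reduction potential and acts as the cathode, so E°_cell = -0.26 − (-0.74) = 0.48 V.
Balancing electrons gives n = 6; the reaction quotient is Q = [Cr³⁺]^2/[Ni²⁺]^3 = 1240.
At 25 °C, E = E° − (0.0592/n) log Q = 0.48 − (0.0592/6)(3.093) = 0.480 − 0.031 = 0.449 V.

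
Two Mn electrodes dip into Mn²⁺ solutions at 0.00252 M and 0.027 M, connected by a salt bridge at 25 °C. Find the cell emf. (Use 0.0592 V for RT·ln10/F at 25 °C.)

0.030 V

Both half-cells are Mn²⁺/Mn, so E°_cell = 0. The concentrated side is the cathode; the cell reaction moves Mn²⁺ from high to low concentration with n = 2.
Q = [Mn²⁺]_dilute/[Mn²⁺]_conc = 0.00252/0.027 = 0.0933.
E = 0 − (0.0592/2) log Q = −(0.0592/2)(-1.030) = 0.0305 V.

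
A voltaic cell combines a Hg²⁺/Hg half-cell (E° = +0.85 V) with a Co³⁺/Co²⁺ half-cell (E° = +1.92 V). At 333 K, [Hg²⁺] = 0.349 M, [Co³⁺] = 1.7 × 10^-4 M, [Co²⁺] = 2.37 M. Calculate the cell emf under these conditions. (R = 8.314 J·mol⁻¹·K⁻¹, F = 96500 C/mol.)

0.811 V

The Co³⁺/Co²⁺ couple has the higher reduction potential and acts as the cathode, so E°_cell = +1.92 − (+0.85) = 1.07 V.
Balancing electrons gives n = 2; the reaction quotient is Q = [Hg²⁺]·[Co²⁺]^2/[Co³⁺]^2 = 6.78 × 10^7.
E = E° − (RT/nF) ln Q = 1.07 − (8.314×333)/(2×96500) × (18.033) = 1.070 − 0.259 = 0.811 V.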